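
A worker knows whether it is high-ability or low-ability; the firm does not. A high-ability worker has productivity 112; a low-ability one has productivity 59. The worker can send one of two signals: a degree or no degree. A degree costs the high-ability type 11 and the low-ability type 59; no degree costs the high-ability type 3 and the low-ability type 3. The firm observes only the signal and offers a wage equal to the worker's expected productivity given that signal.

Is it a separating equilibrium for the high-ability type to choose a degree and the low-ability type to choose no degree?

If types separate, degree earns payment 112 and no degree earns 59.
High-ability: degree gives 112 − 11 = 101; no degree gives 59 − 3 = 56. No deviation. ✓
Low-ability: no degree gives 59 − 3 = 56; degree gives 112 − 59 = 53. No deviation. ✓
Both incentive constraints hold.

Yes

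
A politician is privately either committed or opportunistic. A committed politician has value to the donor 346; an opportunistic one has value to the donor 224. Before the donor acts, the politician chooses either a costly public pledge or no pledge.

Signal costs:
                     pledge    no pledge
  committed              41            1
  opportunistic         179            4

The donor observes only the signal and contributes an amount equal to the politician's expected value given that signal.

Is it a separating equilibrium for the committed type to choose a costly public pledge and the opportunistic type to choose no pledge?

Yes

If types separate, pledge earns payment 346 and no pledge earns 224.
Committed: pledge gives 346 − 41 = 305; no pledge gives 224 − 1 = 223. No deviation. ✓
Opportunistic: no pledge gives 224 − 4 = 220; pledge gives 346 − 179 = 167. No deviation. ✓
Neither type gains from mimicking the other.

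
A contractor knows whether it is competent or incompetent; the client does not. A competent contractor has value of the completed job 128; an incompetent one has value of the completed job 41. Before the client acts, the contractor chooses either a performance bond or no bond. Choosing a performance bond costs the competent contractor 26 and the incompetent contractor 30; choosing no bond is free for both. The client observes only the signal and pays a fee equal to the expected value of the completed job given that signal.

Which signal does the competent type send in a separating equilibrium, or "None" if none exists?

Try competent → bond, incompetent → no bond:
  Under separation the client infers type exactly: bond → competent (pays 128), no bond → incompetent (pays 41).
  Competent: bond gives 128 − 26 = 102; no bond gives 41 − 0 = 41. No deviation. ✓
  Incompetent: no bond gives 41 − 0 = 41; bond gives 128 − 30 = 98. Would deviate. ✗
Try competent → no bond, incompetent → bond:
  Under separation the client infers type exactly: no bond → competent (pays 128), bond → incompetent (pays 41).
  Competent: no bond gives 128 − 0 = 128; bond gives 41 − 26 = 15. No deviation. ✓
  Incompetent: bond gives 41 − 30 = 11; no bond gives 128 − 0 = 128. Would deviate. ✗
Neither assignment is incentive-compatible.

None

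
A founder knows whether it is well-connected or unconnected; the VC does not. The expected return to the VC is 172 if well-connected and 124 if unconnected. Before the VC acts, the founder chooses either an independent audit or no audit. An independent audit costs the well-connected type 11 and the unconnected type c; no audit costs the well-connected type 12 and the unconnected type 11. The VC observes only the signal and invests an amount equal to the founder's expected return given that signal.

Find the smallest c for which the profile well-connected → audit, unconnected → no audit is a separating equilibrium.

59

Under separation: audit → well-connected (pays 172); no audit → unconnected (pays 124).
Well-connected: 172 − 11 = 161 ≥ 124 − 12 = 112. Holds regardless of c. ✓
Unconnected: 124 − 11 ≥ 172 − c, so c ≥ 172 − 113 = 59.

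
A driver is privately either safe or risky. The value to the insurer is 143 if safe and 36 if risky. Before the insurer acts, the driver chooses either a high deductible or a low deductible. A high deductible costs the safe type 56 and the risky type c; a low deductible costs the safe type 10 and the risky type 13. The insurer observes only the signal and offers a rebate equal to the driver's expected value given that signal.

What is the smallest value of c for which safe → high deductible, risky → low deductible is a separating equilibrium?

Under separation: high deductible → safe (pays 143); low deductible → risky (pays 36).
Safe: 143 − 56 = 87 ≥ 36 − 10 = 26. Holds regardless of c. ✓
Risky: 36 − 13 ≥ 143 − c, so c ≥ 143 − 23 = 120.

120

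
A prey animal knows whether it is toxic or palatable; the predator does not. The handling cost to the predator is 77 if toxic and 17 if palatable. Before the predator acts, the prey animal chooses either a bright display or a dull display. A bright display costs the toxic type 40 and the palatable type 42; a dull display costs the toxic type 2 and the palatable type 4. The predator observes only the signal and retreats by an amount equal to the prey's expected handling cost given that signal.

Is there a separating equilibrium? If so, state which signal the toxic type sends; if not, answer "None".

None

Try toxic → bright display, palatable → dull display:
  If types separate, bright display earns payment 77 and dull display earns 17.
  Toxic: bright display gives 77 − 40 = 37; dull display gives 17 − 2 = 15. No deviation. ✓
  Palatable: dull display gives 17 − 4 = 13; bright display gives 77 − 42 = 35. Would deviate. ✗
Try toxic → dull display, palatable → bright display:
  If types separate, dull display earns payment 77 and bright display earns 17.
  Toxic: dull display gives 77 − 2 = 75; bright display gives 17 − 40 = -23. No deviation. ✓
  Palatable: bright display gives 17 − 42 = -25; dull display gives 77 − 4 = 73. Would deviate. ✗
Neither assignment is incentive-compatible.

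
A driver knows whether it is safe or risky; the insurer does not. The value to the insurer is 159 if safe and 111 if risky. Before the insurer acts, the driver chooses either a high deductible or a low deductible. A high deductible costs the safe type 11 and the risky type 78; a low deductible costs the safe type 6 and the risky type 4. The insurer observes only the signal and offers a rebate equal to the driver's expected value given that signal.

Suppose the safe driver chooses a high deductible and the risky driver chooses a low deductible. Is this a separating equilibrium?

If types separate, high deductible earns payment 159 and low deductible earns 111.
Safe: high deductible gives 159 − 11 = 148; low deductible gives 111 − 6 = 105. No deviation. ✓
Risky: low deductible gives 111 − 4 = 107; high deductible gives 159 − 78 = 81. No deviation. ✓
Both incentive constraints hold.

Yes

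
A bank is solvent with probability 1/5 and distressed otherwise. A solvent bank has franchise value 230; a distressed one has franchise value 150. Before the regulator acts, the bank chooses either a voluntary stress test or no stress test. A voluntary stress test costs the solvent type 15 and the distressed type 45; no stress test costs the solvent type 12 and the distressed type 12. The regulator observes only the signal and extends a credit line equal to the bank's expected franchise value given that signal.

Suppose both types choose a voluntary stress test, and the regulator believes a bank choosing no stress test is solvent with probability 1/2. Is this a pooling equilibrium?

At the pooled signal (stress test) the regulator holds the prior 1/5 and pays 1/5·230 + 4/5·150 = 166. Off-path (no stress test) belief 1/2 gives 1/2·230 + 1/2·150 = 190.
Solvent: stress test gives 166 − 15 = 151; no stress test gives 190 − 12 = 178. Deviates. ✗
Distressed: stress test gives 166 − 45 = 121; no stress test gives 190 − 12 = 178. Deviates. ✗

No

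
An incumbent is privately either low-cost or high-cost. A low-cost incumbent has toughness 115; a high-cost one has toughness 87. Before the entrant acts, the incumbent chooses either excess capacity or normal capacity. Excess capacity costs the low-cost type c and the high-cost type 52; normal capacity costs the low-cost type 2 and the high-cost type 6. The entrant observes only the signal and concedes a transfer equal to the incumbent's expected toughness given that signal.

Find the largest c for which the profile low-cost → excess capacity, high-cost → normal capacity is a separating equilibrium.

30

Under separation: excess capacity → low-cost (pays 115); normal capacity → high-cost (pays 87).
High-cost: 87 − 6 = 81 ≥ 115 − 52 = 63. Holds regardless of c. ✓
Low-cost: 115 − c ≥ 87 − 2, so c ≤ 115 − 85 = 30.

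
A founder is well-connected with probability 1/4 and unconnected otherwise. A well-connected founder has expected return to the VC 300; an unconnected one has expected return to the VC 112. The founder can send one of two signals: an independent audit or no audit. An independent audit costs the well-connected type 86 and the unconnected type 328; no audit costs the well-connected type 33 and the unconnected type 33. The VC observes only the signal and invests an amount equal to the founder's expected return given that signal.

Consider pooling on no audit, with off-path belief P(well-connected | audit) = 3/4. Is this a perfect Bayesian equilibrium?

No

On the equilibrium path (no audit) the VC holds the prior 1/4 and pays 1/4·300 + 3/4·112 = 159. Off-path (audit) belief 3/4 gives 3/4·300 + 1/4·112 = 253.
Well-connected: no audit gives 159 − 33 = 126; audit gives 253 − 86 = 167. Deviates. ✗
Unconnected: no audit gives 159 − 33 = 126; audit gives 253 − 328 = -75. Stays. ✓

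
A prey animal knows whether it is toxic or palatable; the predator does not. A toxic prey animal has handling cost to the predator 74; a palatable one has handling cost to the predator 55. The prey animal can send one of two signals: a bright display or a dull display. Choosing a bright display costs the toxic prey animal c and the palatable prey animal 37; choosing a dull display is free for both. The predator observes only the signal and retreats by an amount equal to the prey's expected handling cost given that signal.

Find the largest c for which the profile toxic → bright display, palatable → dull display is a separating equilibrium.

19

Under separation: bright display → toxic (pays 74); dull display → palatable (pays 55).
Palatable: 55 − 0 = 55 ≥ 74 − 37 = 37. Holds regardless of c. ✓
Toxic: 74 − c ≥ 55 − 0, so c ≤ 74 − 55 = 19.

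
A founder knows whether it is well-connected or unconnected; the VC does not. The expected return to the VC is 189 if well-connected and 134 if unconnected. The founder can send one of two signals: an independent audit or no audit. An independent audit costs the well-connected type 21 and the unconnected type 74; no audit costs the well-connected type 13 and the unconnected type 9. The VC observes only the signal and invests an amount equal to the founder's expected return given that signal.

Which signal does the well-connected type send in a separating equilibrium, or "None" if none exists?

Try well-connected → audit, unconnected → no audit:
  If types separate, audit earns payment 189 and no audit earns 134.
  Well-connected: audit gives 189 − 21 = 168; no audit gives 134 − 13 = 121. No deviation. ✓
  Unconnected: no audit gives 134 − 9 = 125; audit gives 189 − 74 = 115. No deviation. ✓
Both hold — the well-connected type sends audit.

audit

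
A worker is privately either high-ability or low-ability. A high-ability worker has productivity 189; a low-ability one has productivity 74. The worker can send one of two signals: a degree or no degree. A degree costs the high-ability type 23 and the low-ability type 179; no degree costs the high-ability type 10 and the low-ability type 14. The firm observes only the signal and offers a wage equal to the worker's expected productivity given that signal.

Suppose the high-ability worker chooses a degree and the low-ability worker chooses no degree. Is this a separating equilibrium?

If types separate, degree earns payment 189 and no degree earns 74.
High-ability: degree gives 189 − 23 = 166; no degree gives 74 − 10 = 64. No deviation. ✓
Low-ability: no degree gives 74 − 14 = 60; degree gives 189 − 179 = 10. No deviation. ✓
Both incentive constraints hold.

Yes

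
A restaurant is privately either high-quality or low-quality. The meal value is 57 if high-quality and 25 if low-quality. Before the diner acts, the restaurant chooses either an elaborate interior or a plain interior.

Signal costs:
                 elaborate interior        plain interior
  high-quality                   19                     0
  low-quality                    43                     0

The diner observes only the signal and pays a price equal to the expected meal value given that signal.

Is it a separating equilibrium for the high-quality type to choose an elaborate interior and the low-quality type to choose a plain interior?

If types separate, elaborate interior earns payment 57 and plain interior earns 25.
High-quality: elaborate interior gives 57 − 19 = 38; plain interior gives 25 − 0 = 25. No deviation. ✓
Low-quality: plain interior gives 25 − 0 = 25; elaborate interior gives 57 − 43 = 14. No deviation. ✓
Both incentive constraints hold.

Yes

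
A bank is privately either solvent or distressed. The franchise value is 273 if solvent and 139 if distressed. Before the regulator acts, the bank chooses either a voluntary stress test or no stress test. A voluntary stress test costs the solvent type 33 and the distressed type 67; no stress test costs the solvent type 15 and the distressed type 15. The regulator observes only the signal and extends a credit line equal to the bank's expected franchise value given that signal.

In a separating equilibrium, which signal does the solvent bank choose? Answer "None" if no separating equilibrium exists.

None

Try solvent → stress test, distressed → no stress test:
  Under separation the regulator infers type exactly: stress test → solvent (pays 273), no stress test → distressed (pays 139).
  Solvent: stress test gives 273 − 33 = 240; no stress test gives 139 − 15 = 124. No deviation. ✓
  Distressed: no stress test gives 139 − 15 = 124; stress test gives 273 − 67 = 206. Would deviate. ✗
Try solvent → no stress test, distressed → stress test:
  Under separation the regulator infers type exactly: no stress test → solvent (pays 273), stress test → distressed (pays 139).
  Solvent: no stress test gives 273 − 15 = 258; stress test gives 139 − 33 = 106. No deviation. ✓
  Distressed: stress test gives 139 − 67 = 72; no stress test gives 273 − 15 = 258. Would deviate. ✗
Neither assignment is incentive-compatible.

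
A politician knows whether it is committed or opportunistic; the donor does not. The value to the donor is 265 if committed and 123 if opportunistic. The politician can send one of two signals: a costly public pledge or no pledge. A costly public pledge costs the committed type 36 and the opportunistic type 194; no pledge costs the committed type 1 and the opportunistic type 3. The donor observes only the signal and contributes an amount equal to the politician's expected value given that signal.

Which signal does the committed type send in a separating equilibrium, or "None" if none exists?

Try committed → pledge, opportunistic → no pledge:
  Under separation the donor infers type exactly: pledge → committed (pays 265), no pledge → opportunistic (pays 123).
  Committed: pledge gives 265 − 36 = 229; no pledge gives 123 − 1 = 122. No deviation. ✓
  Opportunistic: no pledge gives 123 − 3 = 120; pledge gives 265 − 194 = 71. No deviation. ✓
Both hold — the committed type sends pledge.

pledge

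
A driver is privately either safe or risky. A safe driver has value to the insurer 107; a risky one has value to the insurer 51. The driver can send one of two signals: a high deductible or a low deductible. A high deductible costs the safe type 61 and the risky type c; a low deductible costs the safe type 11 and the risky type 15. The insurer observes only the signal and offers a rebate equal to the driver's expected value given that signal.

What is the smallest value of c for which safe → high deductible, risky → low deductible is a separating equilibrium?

71

Under separation: high deductible → safe (pays 107); low deductible → risky (pays 51).
Safe: 107 − 61 = 46 ≥ 51 − 11 = 40. Holds regardless of c. ✓
Risky: 51 − 15 ≥ 107 − c, so c ≥ 107 − 36 = 71.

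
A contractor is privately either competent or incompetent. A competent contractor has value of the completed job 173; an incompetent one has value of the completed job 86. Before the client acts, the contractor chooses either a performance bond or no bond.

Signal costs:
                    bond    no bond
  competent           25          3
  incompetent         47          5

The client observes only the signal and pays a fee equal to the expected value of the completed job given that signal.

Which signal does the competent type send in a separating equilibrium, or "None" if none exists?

Try competent → bond, incompetent → no bond:
  Under separation the client infers type exactly: bond → competent (pays 173), no bond → incompetent (pays 86).
  Competent: bond gives 173 − 25 = 148; no bond gives 86 − 3 = 83. No deviation. ✓
  Incompetent: no bond gives 86 − 5 = 81; bond gives 173 − 47 = 126. Would deviate. ✗
Try competent → no bond, incompetent → bond:
  Under separation the client infers type exactly: no bond → competent (pays 173), bond → incompetent (pays 86).
  Competent: no bond gives 173 − 3 = 170; bond gives 86 − 25 = 61. No deviation. ✓
  Incompetent: bond gives 86 − 47 = 39; no bond gives 173 − 5 = 168. Would deviate. ✗
Neither assignment is incentive-compatible.

None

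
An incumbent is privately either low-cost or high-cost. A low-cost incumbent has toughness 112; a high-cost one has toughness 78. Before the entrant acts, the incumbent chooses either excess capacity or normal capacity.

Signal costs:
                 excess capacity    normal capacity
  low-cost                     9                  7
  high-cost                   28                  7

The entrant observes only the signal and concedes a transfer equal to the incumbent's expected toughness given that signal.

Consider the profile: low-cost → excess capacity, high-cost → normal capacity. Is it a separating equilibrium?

No

Under separation the entrant infers type exactly: excess capacity → low-cost (pays 112), normal capacity → high-cost (pays 78).
Low-cost: excess capacity gives 112 − 9 = 103; normal capacity gives 78 − 7 = 71. No deviation. ✓
High-cost: normal capacity gives 78 − 7 = 71; excess capacity gives 112 − 28 = 84. Would deviate. ✗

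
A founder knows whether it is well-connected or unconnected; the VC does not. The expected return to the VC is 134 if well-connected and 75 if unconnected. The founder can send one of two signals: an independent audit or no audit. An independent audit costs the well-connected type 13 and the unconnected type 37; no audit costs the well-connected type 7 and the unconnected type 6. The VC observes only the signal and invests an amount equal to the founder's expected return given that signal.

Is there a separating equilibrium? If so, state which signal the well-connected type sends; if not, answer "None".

Try well-connected → audit, unconnected → no audit:
  Under separation the VC infers type exactly: audit → well-connected (pays 134), no audit → unconnected (pays 75).
  Well-connected: audit gives 134 − 13 = 121; no audit gives 75 − 7 = 68. No deviation. ✓
  Unconnected: no audit gives 75 − 6 = 69; audit gives 134 − 37 = 97. Would deviate. ✗
Try well-connected → no audit, unconnected → audit:
  Under separation the VC infers type exactly: no audit → well-connected (pays 134), audit → unconnected (pays 75).
  Well-connected: no audit gives 134 − 7 = 127; audit gives 75 − 13 = 62. No deviation. ✓
  Unconnected: audit gives 75 − 37 = 38; no audit gives 134 − 6 = 128. Would deviate. ✗
Neither assignment is incentive-compatible.

None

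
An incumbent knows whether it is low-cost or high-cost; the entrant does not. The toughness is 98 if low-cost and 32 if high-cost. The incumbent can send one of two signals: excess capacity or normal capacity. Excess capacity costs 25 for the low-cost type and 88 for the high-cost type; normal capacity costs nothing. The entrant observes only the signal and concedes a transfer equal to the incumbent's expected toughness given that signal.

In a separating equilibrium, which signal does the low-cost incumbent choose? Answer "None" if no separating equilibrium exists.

Try low-cost → excess capacity, high-cost → normal capacity:
  If types separate, excess capacity earns payment 98 and normal capacity earns 32.
  Low-cost: excess capacity gives 98 − 25 = 73; normal capacity gives 32 − 0 = 32. No deviation. ✓
  High-cost: normal capacity gives 32 − 0 = 32; excess capacity gives 98 − 88 = 10. No deviation. ✓
Both hold — the low-cost type sends excess capacity.

excess capacity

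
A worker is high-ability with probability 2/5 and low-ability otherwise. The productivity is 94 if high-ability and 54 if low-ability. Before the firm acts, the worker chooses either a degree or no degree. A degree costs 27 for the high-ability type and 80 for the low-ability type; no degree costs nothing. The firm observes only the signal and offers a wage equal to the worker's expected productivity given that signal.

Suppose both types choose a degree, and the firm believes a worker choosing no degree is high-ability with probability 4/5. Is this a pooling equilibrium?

No

At the pooled signal (degree) the firm holds the prior 2/5 and pays 2/5·94 + 3/5·54 = 70. Off-path (no degree) belief 4/5 gives 4/5·94 + 1/5·54 = 86.
High-ability: degree gives 70 − 27 = 43; no degree gives 86 − 0 = 86. Deviates. ✗
Low-ability: degree gives 70 − 80 = -10; no degree gives 86 − 0 = 86. Deviates. ✗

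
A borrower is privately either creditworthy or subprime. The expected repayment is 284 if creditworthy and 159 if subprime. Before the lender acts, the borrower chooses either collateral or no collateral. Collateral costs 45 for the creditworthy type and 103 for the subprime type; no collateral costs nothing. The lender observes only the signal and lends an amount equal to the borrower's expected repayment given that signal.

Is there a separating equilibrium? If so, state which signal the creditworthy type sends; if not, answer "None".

Try creditworthy → collateral, subprime → no collateral:
  If types separate, collateral earns payment 284 and no collateral earns 159.
  Creditworthy: collateral gives 284 − 45 = 239; no collateral gives 159 − 0 = 159. No deviation. ✓
  Subprime: no collateral gives 159 − 0 = 159; collateral gives 284 − 103 = 181. Would deviate. ✗
Try creditworthy → no collateral, subprime → collateral:
  If types separate, no collateral earns payment 284 and collateral earns 159.
  Creditworthy: no collateral gives 284 − 0 = 284; collateral gives 159 − 45 = 114. No deviation. ✓
  Subprime: collateral gives 159 − 103 = 56; no collateral gives 284 − 0 = 284. Would deviate. ✗
Neither assignment is incentive-compatible.

None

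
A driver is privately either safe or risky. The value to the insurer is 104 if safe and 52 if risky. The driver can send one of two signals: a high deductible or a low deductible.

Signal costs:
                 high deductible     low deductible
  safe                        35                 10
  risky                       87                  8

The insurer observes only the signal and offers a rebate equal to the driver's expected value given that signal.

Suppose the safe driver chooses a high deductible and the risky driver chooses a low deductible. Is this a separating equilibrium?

Yes

Under separation the insurer infers type exactly: high deductible → safe (pays 104), low deductible → risky (pays 52).
Safe: high deductible gives 104 − 35 = 69; low deductible gives 52 − 10 = 42. No deviation. ✓
Risky: low deductible gives 52 − 8 = 44; high deductible gives 104 − 87 = 17. No deviation. ✓
Neither type gains from mimicking the other.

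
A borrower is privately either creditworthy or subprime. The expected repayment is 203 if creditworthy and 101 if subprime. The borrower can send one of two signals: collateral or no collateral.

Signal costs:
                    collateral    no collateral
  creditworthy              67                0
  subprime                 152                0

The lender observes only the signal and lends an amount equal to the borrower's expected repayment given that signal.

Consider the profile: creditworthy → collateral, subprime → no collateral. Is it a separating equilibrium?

If types separate, collateral earns payment 203 and no collateral earns 101.
Creditworthy: collateral gives 203 − 67 = 136; no collateral gives 101 − 0 = 101. No deviation. ✓
Subprime: no collateral gives 101 − 0 = 101; collateral gives 203 − 152 = 51. No deviation. ✓
Both incentive constraints hold.

Yes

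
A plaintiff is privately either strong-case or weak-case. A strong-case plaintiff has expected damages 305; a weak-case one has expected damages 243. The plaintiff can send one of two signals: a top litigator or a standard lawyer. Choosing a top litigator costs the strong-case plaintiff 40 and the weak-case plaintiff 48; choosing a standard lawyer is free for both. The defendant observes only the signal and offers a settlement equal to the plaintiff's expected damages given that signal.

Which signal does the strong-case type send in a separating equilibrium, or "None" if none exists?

Try strong-case → top litigator, weak-case → standard lawyer:
  If types separate, top litigator earns payment 305 and standard lawyer earns 243.
  Strong-case: top litigator gives 305 − 40 = 265; standard lawyer gives 243 − 0 = 243. No deviation. ✓
  Weak-case: standard lawyer gives 243 − 0 = 243; top litigator gives 305 − 48 = 257. Would deviate. ✗
Try strong-case → standard lawyer, weak-case → top litigator:
  If types separate, standard lawyer earns payment 305 and top litigator earns 243.
  Strong-case: standard lawyer gives 305 − 0 = 305; top litigator gives 243 − 40 = 203. No deviation. ✓
  Weak-case: top litigator gives 243 − 48 = 195; standard lawyer gives 305 − 0 = 305. Would deviate. ✗
Neither assignment is incentive-compatible.

None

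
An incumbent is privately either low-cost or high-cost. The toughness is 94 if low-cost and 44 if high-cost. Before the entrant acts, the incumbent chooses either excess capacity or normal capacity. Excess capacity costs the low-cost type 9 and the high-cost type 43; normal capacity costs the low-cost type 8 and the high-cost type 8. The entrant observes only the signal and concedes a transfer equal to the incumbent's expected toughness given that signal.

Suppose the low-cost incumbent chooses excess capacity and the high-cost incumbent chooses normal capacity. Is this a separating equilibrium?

No

Under separation the entrant infers type exactly: excess capacity → low-cost (pays 94), normal capacity → high-cost (pays 44).
Low-cost: excess capacity gives 94 − 9 = 85; normal capacity gives 44 − 8 = 36. No deviation. ✓
High-cost: normal capacity gives 44 − 8 = 36; excess capacity gives 94 − 43 = 51. Would deviate. ✗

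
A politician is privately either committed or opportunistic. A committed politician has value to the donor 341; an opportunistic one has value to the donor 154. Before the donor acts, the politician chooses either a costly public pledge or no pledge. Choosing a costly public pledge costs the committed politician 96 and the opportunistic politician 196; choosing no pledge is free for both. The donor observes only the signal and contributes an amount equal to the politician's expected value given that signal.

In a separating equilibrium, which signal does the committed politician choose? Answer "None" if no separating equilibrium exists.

Try committed → pledge, opportunistic → no pledge:
  If types separate, pledge earns payment 341 and no pledge earns 154.
  Committed: pledge gives 341 − 96 = 245; no pledge gives 154 − 0 = 154. No deviation. ✓
  Opportunistic: no pledge gives 154 − 0 = 154; pledge gives 341 − 196 = 145. No deviation. ✓
Both hold — the committed type sends pledge.

pledge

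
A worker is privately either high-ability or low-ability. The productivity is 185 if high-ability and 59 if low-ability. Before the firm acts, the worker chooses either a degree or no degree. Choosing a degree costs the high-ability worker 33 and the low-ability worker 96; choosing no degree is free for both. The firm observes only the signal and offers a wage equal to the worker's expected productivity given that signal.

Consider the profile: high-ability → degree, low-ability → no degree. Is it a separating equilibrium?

No

If types separate, degree earns payment 185 and no degree earns 59.
High-ability: degree gives 185 − 33 = 152; no degree gives 59 − 0 = 59. No deviation. ✓
Low-ability: no degree gives 59 − 0 = 59; degree gives 185 − 96 = 89. Would deviate. ✗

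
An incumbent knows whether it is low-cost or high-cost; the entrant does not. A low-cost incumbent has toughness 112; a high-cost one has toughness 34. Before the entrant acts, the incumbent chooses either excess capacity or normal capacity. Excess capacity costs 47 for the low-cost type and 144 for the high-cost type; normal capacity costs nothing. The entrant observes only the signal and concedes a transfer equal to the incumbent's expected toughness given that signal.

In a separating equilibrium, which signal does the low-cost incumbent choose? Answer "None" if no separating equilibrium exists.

Try low-cost → excess capacity, high-cost → normal capacity:
  If types separate, excess capacity earns payment 112 and normal capacity earns 34.
  Low-cost: excess capacity gives 112 − 47 = 65; normal capacity gives 34 − 0 = 34. No deviation. ✓
  High-cost: normal capacity gives 34 − 0 = 34; excess capacity gives 112 − 144 = -32. No deviation. ✓
Both hold — the low-cost type sends excess capacity.

excess capacity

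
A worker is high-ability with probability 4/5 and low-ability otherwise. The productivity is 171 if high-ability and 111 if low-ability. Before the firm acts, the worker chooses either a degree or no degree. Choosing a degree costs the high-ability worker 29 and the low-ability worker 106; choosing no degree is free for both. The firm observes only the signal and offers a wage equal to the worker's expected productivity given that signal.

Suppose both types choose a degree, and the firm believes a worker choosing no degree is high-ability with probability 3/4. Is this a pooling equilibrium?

No

At the pooled signal (degree) the firm holds the prior 4/5 and pays 4/5·171 + 1/5·111 = 159. Off-path (no degree) belief 3/4 gives 3/4·171 + 1/4·111 = 156.
High-ability: degree gives 159 − 29 = 130; no degree gives 156 − 0 = 156. Deviates. ✗
Low-ability: degree gives 159 − 106 = 53; no degree gives 156 − 0 = 156. Deviates. ✗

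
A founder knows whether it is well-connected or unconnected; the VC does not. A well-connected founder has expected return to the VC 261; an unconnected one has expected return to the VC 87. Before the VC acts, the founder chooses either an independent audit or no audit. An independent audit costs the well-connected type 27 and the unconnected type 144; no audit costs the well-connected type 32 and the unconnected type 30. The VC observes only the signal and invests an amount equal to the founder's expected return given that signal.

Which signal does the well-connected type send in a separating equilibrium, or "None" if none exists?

None

Try well-connected → audit, unconnected → no audit:
  Under separation the VC infers type exactly: audit → well-connected (pays 261), no audit → unconnected (pays 87).
  Well-connected: audit gives 261 − 27 = 234; no audit gives 87 − 32 = 55. No deviation. ✓
  Unconnected: no audit gives 87 − 30 = 57; audit gives 261 − 144 = 117. Would deviate. ✗
Try well-connected → no audit, unconnected → audit:
  Under separation the VC infers type exactly: no audit → well-connected (pays 261), audit → unconnected (pays 87).
  Well-connected: no audit gives 261 − 32 = 229; audit gives 87 − 27 = 60. No deviation. ✓
  Unconnected: audit gives 87 − 144 = -57; no audit gives 261 − 30 = 231. Would deviate. ✗
Neither assignment is incentive-compatible.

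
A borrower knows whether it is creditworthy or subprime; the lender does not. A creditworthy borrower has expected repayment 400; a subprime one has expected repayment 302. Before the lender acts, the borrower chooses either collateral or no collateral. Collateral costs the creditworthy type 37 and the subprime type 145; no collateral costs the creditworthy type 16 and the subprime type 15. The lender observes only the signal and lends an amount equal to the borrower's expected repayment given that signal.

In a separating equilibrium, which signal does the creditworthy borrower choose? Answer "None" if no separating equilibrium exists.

Try creditworthy → collateral, subprime → no collateral:
  If types separate, collateral earns payment 400 and no collateral earns 302.
  Creditworthy: collateral gives 400 − 37 = 363; no collateral gives 302 − 16 = 286. No deviation. ✓
  Subprime: no collateral gives 302 − 15 = 287; collateral gives 400 − 145 = 255. No deviation. ✓
Both hold — the creditworthy type sends collateral.

collateral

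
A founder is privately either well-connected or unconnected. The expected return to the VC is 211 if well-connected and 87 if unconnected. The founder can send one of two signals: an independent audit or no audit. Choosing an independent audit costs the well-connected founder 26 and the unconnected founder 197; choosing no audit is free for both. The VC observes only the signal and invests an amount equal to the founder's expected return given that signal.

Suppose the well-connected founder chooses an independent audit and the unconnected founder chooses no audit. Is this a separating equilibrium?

Yes

If types separate, audit earns payment 211 and no audit earns 87.
Well-connected: audit gives 211 − 26 = 185; no audit gives 87 − 0 = 87. No deviation. ✓
Unconnected: no audit gives 87 − 0 = 87; audit gives 211 − 197 = 14. No deviation. ✓
Both incentive constraints hold.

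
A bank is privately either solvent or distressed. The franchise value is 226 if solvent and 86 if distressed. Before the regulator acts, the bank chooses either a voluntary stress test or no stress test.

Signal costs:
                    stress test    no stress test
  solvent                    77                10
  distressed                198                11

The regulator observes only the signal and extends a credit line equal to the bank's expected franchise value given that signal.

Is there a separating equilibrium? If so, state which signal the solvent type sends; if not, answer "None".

Try solvent → stress test, distressed → no stress test:
  Under separation the regulator infers type exactly: stress test → solvent (pays 226), no stress test → distressed (pays 86).
  Solvent: stress test gives 226 − 77 = 149; no stress test gives 86 − 10 = 76. No deviation. ✓
  Distressed: no stress test gives 86 − 11 = 75; stress test gives 226 − 198 = 28. No deviation. ✓
Both hold — the solvent type sends stress test.

stress test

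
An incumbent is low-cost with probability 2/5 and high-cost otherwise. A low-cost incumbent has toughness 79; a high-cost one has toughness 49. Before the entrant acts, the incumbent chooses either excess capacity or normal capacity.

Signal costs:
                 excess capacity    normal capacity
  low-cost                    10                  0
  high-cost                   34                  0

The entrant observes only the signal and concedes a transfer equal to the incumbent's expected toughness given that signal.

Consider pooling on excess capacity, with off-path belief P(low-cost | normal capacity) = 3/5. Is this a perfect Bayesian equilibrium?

At the pooled signal (excess capacity) the entrant holds the prior 2/5 and pays 2/5·79 + 3/5·49 = 61. Off-path (normal capacity) belief 3/5 gives 3/5·79 + 2/5·49 = 67.
Low-cost: excess capacity gives 61 − 10 = 51; normal capacity gives 67 − 0 = 67. Deviates. ✗
High-cost: excess capacity gives 61 − 34 = 27; normal capacity gives 67 − 0 = 67. Deviates. ✗

No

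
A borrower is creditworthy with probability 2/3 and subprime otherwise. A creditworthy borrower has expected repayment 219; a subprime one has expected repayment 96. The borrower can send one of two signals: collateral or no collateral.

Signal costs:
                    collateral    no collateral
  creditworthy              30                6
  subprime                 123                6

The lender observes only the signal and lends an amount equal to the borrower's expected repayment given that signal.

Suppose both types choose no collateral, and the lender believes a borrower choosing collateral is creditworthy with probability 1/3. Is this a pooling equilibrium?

On the equilibrium path (no collateral) the lender holds the prior 2/3 and pays 2/3·219 + 1/3·96 = 178. Off-path (collateral) belief 1/3 gives 1/3·219 + 2/3·96 = 137.
Creditworthy: no collateral gives 178 − 6 = 172; collateral gives 137 − 30 = 107. Stays. ✓
Subprime: no collateral gives 178 − 6 = 172; collateral gives 137 − 123 = 14. Stays. ✓
Beliefs are Bayes-consistent on-path and both types best-respond.

Yes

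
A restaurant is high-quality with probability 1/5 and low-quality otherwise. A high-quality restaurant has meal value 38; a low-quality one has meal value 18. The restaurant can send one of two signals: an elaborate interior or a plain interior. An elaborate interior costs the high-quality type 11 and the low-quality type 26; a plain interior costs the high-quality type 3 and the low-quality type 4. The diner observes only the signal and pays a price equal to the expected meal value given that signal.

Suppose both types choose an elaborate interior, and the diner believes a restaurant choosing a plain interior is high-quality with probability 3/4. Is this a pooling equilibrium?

At the pooled signal (elaborate interior) the diner holds the prior 1/5 and pays 1/5·38 + 4/5·18 = 22. Off-path (plain interior) belief 3/4 gives 3/4·38 + 1/4·18 = 33.
High-quality: elaborate interior gives 22 − 11 = 11; plain interior gives 33 − 3 = 30. Deviates. ✗
Low-quality: elaborate interior gives 22 − 26 = -4; plain interior gives 33 − 4 = 29. Deviates. ✗

No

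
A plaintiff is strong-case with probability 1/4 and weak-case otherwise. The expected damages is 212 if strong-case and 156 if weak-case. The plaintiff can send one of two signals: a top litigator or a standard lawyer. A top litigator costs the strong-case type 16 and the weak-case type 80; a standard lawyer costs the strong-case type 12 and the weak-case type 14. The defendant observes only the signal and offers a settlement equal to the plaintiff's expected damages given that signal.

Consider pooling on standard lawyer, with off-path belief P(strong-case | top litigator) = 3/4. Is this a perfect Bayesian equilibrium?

At the pooled signal (standard lawyer) the defendant holds the prior 1/4 and pays 1/4·212 + 3/4·156 = 170. Off-path (top litigator) belief 3/4 gives 3/4·212 + 1/4·156 = 198.
Strong-case: standard lawyer gives 170 − 12 = 158; top litigator gives 198 − 16 = 182. Deviates. ✗
Weak-case: standard lawyer gives 170 − 14 = 156; top litigator gives 198 − 80 = 118. Stays. ✓

No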